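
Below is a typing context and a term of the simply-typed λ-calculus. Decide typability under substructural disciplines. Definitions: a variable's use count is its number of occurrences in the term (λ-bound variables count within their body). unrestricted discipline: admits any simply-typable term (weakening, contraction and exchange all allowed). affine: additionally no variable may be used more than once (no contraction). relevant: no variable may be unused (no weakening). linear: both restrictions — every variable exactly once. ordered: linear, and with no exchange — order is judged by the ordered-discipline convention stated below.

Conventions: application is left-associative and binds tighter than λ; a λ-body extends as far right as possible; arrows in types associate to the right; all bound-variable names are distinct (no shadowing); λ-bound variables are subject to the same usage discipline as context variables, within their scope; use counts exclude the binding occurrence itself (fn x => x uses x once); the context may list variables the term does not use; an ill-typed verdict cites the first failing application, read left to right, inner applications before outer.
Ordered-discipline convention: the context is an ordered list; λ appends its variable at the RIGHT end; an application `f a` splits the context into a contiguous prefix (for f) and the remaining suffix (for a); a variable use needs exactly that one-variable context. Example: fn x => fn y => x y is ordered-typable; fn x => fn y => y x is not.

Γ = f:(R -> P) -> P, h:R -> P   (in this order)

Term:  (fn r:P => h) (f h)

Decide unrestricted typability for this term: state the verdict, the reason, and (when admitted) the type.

yes — well-typed at R -> P; no restrictions here; term : R -> P
variable uses: f ×1, h ×2, r (bound) ×0
uses in reading order: h, f, h
typing: the term checks, with type R -> P
per-discipline verdicts: ordered ✗; linear ✗; affine ✗; relevant ✗; unrestricted ✓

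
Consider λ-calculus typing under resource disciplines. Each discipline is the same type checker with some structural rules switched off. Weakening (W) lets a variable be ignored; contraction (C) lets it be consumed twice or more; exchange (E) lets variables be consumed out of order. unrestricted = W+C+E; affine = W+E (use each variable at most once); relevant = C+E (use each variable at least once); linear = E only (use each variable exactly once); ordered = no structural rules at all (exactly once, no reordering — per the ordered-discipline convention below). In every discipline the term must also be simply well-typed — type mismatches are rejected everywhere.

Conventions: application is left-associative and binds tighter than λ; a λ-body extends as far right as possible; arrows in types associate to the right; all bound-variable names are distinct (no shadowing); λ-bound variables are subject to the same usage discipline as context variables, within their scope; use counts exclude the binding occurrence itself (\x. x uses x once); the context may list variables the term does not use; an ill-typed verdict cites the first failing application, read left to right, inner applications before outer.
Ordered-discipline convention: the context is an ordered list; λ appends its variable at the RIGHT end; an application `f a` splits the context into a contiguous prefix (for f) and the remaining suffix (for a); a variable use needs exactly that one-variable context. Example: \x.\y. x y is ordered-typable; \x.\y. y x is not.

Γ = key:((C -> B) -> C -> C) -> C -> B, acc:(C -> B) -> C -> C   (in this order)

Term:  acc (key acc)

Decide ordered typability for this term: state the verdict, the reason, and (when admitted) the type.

no — uses contraction: acc ×2
variable uses: key ×1; acc ×2
left-to-right use order: acc, key, acc
typing: well-typed at C -> C
all disciplines: ordered ✗ | linear ✗ | affine ✗ | relevant ✓ | unrestricted ✓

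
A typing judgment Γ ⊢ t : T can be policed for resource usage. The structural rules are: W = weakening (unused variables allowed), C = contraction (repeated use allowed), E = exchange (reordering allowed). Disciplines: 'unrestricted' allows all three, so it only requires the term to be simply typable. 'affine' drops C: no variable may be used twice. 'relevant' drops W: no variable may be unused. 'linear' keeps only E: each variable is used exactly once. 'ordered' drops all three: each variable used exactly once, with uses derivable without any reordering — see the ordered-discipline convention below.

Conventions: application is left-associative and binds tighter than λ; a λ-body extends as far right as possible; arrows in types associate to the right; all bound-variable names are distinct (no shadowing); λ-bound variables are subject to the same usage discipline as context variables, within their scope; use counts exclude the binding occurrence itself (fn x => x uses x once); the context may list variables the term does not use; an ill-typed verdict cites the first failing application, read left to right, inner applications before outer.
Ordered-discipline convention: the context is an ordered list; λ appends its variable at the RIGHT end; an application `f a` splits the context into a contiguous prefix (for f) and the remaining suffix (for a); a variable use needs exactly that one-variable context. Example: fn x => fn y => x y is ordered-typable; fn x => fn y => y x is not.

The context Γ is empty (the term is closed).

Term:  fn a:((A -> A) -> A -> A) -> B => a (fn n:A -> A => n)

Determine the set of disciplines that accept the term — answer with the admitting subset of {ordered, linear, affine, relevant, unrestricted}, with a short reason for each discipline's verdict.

admitted by: ordered, linear, affine, relevant, unrestricted
counts: a [bound]=1, n [bound]=1
uses in reading order: a, n
typing: the term checks, with type (((A -> A) -> A -> A) -> B) -> B
ordered: ✓ — single-use (a, n), ordered derivation ok
linear: ✓ — single use per variable (a, n)
affine: ✓ — none of a, n used more than once
relevant: ✓ — at least one use each (a, n)
unrestricted: ✓ — well-typed at (((A -> A) -> A -> A) -> B) -> B; no restrictions here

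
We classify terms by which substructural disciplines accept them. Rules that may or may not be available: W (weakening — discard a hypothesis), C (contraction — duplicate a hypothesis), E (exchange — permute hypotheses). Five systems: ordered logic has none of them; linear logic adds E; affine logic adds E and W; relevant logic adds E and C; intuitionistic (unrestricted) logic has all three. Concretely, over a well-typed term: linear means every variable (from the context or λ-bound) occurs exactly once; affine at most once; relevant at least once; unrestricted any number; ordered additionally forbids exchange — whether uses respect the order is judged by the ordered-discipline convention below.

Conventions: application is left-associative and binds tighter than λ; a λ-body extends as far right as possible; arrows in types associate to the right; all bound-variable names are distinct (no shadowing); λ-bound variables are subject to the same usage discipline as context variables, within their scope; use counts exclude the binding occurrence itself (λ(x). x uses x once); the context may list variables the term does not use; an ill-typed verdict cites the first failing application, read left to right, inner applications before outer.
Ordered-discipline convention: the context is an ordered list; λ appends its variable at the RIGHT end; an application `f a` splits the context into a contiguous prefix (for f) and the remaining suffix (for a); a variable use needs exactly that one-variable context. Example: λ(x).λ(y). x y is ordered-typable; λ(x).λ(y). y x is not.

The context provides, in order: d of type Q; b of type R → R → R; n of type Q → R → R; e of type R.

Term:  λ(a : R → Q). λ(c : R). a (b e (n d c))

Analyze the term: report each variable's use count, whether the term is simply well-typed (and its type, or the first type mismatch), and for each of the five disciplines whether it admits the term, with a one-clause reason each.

use counts: d: 1×, b: 1×, n: 1×, e: 1×, a (λ-bound): 1×, c (λ-bound): 1×
uses in reading order: a, b, e, n, d, c
typing: well-typed — term : (R → Q) → R → Q
ordered ✗ (no contiguous prefix/suffix split fits a, b, e, n, d, c)
linear ✓ (single use per variable (d, b, n, e, a, c))
affine ✓ (no duplicate uses among d, b, n, e, a, c)
relevant ✓ (d, b, n, e, a, c: all used, weakening unneeded)
unrestricted ✓ (well-typed at (R → Q) → R → Q; no restrictions here)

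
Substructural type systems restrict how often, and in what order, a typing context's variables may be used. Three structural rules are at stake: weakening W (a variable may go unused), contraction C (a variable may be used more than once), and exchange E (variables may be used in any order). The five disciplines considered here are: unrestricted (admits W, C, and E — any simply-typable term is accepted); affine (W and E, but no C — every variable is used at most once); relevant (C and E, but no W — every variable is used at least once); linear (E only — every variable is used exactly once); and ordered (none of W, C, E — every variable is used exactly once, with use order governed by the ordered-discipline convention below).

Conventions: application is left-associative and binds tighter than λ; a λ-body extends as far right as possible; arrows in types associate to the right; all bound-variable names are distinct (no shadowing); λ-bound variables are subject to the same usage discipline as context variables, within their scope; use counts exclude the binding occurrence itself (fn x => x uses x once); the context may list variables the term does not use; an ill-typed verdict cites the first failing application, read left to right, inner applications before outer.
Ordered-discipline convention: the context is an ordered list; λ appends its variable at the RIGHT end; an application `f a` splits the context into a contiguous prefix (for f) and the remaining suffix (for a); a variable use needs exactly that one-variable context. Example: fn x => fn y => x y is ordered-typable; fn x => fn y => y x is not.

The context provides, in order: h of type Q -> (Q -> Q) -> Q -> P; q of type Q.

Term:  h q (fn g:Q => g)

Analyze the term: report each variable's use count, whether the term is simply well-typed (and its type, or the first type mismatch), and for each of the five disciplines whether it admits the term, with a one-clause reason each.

counts: h: 1×, q: 1×, g (λ-bound): 1×
order of uses: h, q, g
typing: well-typed — term : Q -> P
ordered ✓ (h, q, g once each; derivable with no W/C/E)
linear ✓ (exactly-once usage across h, q, g)
affine ✓ (h, q, g: no repeats, contraction unneeded)
relevant ✓ (h, q, g: all used, weakening unneeded)
unrestricted ✓ (well-typed at Q -> P; no restrictions here)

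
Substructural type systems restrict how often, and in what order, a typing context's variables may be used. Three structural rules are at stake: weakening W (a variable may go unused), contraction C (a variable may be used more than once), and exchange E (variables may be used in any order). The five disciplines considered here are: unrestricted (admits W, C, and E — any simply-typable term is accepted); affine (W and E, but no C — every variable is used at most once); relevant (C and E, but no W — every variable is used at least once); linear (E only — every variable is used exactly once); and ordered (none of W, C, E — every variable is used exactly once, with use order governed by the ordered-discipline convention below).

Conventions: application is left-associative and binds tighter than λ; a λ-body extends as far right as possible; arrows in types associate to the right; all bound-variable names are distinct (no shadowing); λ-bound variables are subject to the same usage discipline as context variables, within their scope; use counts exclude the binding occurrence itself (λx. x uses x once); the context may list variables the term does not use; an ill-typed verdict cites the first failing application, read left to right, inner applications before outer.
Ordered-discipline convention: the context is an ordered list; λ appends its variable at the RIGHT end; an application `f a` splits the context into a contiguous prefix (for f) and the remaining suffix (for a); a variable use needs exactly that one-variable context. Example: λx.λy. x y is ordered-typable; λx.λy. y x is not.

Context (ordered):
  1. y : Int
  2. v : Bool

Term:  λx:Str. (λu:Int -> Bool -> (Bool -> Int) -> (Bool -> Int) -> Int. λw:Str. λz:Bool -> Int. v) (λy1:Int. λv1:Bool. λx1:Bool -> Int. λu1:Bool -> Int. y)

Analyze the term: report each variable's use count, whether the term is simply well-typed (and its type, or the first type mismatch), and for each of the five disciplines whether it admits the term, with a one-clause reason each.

usage: y ×1, v ×1, x (bound) ×0, u (bound) ×0, w (bound) ×0, z (bound) ×0, y1 (bound) ×0, v1 (bound) ×0, x1 (bound) ×0, u1 (bound) ×0
left-to-right use order: v, y
typing: well-typed at Str -> Str -> (Bool -> Int) -> Bool
ordered: ✗, x, u, w, z, y1, v1, x1, u1 never used (weakening)
linear: ✗, x, u, w, z, y1, v1, x1, u1 never used (weakening)
affine: ✓, no duplicate uses among y, v, x, u, w, z, y1, v1, x1, u1
relevant: ✗, x, u, w, z, y1, v1, x1, u1 never used (weakening)
unrestricted: ✓, typability at Str -> Str -> (Bool -> Int) -> Bool is all that's needed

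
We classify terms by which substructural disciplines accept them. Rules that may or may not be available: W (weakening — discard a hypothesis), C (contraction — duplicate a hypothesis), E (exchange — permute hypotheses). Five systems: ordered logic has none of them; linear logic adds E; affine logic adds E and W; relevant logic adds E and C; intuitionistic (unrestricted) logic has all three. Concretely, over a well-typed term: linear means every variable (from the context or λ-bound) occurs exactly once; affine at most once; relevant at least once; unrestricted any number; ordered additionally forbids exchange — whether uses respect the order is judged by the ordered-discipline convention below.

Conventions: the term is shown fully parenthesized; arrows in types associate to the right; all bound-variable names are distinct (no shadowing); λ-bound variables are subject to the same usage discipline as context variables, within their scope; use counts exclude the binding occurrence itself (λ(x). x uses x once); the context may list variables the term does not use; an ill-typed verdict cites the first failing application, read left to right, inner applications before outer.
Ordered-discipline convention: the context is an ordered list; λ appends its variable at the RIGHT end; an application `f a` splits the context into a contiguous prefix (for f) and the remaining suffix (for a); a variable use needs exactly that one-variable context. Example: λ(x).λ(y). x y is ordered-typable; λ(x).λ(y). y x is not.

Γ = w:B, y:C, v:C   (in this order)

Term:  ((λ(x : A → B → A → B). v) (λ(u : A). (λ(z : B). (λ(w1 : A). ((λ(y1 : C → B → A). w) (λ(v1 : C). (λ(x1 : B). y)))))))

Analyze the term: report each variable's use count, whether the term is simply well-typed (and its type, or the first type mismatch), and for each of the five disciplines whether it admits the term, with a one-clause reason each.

counts: w: 1×; y: 1×; v: 1×; x [bound]: 0×; u [bound]: 0×; z [bound]: 0×; w1 [bound]: 0×; y1 [bound]: 0×; v1 [bound]: 0×; x1 [bound]: 0×
use order (left to right): v, w, y
typing: ill-typed: an application expects C → B → A but receives C → B → C
ordered ✗ (the type mismatch rejects it)
linear ✗ (not simply typable)
affine ✗ (fails simple typing)
relevant ✗ (a type mismatch blocks all five)
unrestricted ✗ (the type mismatch rejects it)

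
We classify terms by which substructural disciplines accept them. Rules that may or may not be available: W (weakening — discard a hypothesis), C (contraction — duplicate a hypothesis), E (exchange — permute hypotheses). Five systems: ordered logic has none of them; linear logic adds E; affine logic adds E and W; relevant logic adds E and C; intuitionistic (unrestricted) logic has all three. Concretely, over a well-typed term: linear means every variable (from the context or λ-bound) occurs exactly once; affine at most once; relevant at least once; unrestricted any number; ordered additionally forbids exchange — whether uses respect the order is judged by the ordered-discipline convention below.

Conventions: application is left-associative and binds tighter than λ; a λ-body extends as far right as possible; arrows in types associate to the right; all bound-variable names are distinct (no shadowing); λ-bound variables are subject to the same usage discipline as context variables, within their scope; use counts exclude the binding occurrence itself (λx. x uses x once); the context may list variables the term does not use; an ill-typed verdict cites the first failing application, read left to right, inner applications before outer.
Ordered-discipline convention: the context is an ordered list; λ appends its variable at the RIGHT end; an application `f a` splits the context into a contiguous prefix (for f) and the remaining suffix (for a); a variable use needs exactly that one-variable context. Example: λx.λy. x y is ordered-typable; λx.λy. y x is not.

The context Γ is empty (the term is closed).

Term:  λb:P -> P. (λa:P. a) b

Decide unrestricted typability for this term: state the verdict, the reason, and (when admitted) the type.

no — the type mismatch rejects it
variable uses: b (bound): 1; a (bound): 1
use order (left to right): a, b
typing: ill-typed: an argument P -> P mismatches the expected P
all disciplines: ordered ✗ | linear ✗ | affine ✗ | relevant ✗ | unrestricted ✗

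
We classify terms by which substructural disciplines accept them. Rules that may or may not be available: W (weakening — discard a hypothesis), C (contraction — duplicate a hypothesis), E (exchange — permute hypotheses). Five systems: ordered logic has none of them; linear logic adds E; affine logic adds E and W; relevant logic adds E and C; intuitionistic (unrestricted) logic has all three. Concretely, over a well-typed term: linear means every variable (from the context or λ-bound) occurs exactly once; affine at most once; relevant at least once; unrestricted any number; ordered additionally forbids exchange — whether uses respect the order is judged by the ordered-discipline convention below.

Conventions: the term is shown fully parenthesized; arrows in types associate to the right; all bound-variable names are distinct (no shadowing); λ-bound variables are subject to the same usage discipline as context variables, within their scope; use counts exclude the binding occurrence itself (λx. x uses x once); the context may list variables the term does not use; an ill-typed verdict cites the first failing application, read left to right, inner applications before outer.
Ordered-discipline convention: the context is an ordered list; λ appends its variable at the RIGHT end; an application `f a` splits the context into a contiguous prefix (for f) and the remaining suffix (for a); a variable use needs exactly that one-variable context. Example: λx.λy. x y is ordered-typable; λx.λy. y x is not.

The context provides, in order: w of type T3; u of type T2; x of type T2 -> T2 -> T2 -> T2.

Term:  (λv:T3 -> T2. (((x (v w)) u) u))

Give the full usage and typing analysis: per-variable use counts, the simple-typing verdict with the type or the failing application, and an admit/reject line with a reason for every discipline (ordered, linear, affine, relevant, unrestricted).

usage: w=1; u=2; x=1; v (λ-bound)=1
order of uses: x, v, w, u, u
typing: the term checks, with type (T3 -> T2) -> T2
ordered: ✗ — repeated use of u ×2
linear: ✗ — repeated use of u ×2
affine: ✗ — repeated use of u ×2
relevant: ✓ — every one of w, u, x, v appears
unrestricted: ✓ — type-checks ((T3 -> T2) -> T2) and nothing is barred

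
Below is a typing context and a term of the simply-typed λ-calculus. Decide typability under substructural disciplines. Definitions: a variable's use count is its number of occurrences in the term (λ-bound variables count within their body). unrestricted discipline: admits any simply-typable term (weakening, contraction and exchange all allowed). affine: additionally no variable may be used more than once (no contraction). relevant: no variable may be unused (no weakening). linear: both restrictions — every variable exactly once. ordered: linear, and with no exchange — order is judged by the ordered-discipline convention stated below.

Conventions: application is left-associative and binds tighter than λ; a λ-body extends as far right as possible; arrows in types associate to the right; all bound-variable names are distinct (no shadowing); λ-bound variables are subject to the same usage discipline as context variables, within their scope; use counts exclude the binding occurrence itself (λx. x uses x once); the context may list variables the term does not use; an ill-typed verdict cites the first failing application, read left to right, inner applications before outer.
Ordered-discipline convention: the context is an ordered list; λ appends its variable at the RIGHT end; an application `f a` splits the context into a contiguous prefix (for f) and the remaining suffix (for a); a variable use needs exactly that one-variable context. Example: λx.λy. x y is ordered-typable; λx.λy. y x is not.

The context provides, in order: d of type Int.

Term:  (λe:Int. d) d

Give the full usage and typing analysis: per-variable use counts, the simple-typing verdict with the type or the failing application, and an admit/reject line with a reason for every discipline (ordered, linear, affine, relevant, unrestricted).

use counts: d ×2, e (bound) ×0
left-to-right use order: d, d
typing: well-typed — term : Int
ordered: ✗ — uses contraction: d ×2; e never used (weakening)
linear: ✗ — uses contraction: d ×2; e never used (weakening)
affine: ✗ — uses contraction: d ×2
relevant: ✗ — e never used (weakening)
unrestricted: ✓ — well-typed at Int; no restrictions here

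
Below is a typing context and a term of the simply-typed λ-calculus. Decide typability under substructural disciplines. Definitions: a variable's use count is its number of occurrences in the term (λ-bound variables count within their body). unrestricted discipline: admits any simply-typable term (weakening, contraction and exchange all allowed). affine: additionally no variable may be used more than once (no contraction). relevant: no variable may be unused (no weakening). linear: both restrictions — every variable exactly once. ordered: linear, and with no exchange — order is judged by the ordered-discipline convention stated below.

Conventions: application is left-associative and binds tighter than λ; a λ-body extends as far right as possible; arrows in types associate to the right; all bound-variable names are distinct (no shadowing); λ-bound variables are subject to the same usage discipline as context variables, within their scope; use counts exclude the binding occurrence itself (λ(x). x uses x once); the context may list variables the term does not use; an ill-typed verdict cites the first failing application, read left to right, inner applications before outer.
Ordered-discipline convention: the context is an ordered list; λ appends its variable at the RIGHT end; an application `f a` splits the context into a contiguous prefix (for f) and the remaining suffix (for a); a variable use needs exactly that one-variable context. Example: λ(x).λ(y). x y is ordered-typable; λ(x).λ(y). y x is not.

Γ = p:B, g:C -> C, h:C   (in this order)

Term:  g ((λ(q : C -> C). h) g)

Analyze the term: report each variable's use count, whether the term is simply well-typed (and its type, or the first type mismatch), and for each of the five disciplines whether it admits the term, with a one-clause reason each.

variable uses: p ×0; g ×2; h ×1; q (λ-bound) ×0
left-to-right use order: g, h, g
typing: well-typed — term : C
ordered: ✗, needs contraction — g ×2; unused: p, q — weakening required
linear: ✗, needs contraction — g ×2; unused: p, q — weakening required
affine: ✗, needs contraction — g ×2
relevant: ✗, unused: p, q — weakening required
unrestricted: ✓, typability at C is all that's needed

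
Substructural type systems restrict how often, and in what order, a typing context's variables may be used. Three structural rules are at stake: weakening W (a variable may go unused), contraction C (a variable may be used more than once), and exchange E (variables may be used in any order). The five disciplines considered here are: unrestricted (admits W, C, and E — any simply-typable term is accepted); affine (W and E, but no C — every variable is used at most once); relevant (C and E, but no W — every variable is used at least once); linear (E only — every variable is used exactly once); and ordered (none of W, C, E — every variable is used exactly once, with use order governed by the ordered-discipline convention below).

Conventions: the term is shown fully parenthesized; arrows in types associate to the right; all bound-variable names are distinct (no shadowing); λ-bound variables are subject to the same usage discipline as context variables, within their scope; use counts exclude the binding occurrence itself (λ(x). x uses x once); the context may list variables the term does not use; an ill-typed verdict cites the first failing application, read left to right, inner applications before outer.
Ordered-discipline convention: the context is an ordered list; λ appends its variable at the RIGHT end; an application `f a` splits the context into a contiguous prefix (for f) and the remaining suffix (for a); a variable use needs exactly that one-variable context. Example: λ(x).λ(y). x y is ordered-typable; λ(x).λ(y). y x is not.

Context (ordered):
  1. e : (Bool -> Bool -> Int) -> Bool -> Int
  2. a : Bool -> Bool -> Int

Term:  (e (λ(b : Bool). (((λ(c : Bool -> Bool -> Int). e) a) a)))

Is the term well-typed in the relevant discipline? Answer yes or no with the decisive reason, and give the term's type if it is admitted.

no — b, c never used (weakening)
usage: e: 2, a: 2, b (λ-bound): 0, c (λ-bound): 0
order of uses: e, e, a, a
typing: ✓ — Bool -> Int
across the five disciplines: ordered ✗; linear ✗; affine ✗; relevant ✗; unrestricted ✓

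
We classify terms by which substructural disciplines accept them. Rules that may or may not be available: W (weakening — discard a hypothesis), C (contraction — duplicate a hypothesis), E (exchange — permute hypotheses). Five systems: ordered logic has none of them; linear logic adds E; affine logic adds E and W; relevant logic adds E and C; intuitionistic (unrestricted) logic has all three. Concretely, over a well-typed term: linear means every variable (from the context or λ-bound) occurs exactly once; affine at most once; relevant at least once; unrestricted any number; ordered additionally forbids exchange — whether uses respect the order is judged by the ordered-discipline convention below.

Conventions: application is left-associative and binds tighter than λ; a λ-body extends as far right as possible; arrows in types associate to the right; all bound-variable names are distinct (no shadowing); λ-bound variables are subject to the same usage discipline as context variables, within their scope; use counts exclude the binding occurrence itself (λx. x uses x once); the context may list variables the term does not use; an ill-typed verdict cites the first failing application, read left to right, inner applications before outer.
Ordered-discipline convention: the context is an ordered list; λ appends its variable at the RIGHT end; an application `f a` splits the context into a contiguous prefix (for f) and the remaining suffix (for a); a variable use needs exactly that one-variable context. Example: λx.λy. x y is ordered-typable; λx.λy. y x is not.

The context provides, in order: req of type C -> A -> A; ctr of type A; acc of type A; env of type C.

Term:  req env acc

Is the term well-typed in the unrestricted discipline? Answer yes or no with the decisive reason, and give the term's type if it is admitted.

yes — type-checks (A) and nothing is barred; term : A
use counts: req: 1, ctr: 0, acc: 1, env: 1
left-to-right use order: req, env, acc
typing: the term checks, with type A
per-discipline verdicts: ordered ✗; linear ✗; affine ✓; relevant ✗; unrestricted ✓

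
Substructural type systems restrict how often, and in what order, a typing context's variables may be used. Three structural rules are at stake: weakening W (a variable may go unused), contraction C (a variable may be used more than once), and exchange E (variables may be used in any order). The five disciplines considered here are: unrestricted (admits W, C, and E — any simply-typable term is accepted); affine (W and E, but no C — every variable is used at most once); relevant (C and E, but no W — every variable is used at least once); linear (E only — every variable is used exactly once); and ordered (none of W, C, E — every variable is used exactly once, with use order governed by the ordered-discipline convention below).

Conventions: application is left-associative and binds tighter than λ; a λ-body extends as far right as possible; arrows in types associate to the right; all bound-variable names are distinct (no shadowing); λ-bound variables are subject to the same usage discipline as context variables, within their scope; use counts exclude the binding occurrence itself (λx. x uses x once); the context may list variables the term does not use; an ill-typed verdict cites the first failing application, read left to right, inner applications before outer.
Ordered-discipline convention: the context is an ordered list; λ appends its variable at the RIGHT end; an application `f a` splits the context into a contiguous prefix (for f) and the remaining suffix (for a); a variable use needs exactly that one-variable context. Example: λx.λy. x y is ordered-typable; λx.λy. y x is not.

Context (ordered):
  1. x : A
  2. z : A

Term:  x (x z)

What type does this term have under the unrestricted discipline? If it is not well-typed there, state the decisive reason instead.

not well-typed under unrestricted — a type mismatch blocks all five
usage: x=2; z=1
left-to-right use order: x, x, z
typing: ill-typed: can't apply a value of type A
per-discipline verdicts: ordered ✗ | linear ✗ | affine ✗ | relevant ✗ | unrestricted ✗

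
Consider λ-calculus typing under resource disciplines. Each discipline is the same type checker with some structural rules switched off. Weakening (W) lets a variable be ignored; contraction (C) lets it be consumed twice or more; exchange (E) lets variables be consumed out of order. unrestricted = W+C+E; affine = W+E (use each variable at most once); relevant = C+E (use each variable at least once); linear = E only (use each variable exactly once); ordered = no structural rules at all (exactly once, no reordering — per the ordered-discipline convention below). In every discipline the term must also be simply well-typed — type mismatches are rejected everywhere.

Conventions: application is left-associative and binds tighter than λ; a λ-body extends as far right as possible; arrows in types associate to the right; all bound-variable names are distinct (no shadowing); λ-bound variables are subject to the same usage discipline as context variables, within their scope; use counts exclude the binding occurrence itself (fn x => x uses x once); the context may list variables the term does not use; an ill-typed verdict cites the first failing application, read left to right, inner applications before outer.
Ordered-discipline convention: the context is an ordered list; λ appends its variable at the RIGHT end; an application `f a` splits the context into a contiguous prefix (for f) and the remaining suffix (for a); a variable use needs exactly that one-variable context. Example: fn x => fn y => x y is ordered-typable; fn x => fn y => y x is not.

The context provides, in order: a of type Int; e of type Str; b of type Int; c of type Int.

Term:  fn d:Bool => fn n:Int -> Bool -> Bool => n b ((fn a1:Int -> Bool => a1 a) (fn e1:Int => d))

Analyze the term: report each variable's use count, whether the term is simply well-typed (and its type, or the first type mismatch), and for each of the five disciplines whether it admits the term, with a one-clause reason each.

counts: a: 1×, e: 0×, b: 1×, c: 0×, d [bound]: 1×, n [bound]: 1×, a1 [bound]: 1×, e1 [bound]: 0×
left-to-right use order: n, b, a1, a, d
typing: ✓ — Bool -> (Int -> Bool -> Bool) -> Bool
ordered ✗ (e, c, e1 never used (weakening))
linear ✗ (e, c, e1 never used (weakening))
affine ✓ (none of a, e, b, c, d, n, a1, e1 used more than once)
relevant ✗ (e, c, e1 never used (weakening))
unrestricted ✓ (type-checks (Bool -> (Int -> Bool -> Bool) -> Bool) and nothing is barred)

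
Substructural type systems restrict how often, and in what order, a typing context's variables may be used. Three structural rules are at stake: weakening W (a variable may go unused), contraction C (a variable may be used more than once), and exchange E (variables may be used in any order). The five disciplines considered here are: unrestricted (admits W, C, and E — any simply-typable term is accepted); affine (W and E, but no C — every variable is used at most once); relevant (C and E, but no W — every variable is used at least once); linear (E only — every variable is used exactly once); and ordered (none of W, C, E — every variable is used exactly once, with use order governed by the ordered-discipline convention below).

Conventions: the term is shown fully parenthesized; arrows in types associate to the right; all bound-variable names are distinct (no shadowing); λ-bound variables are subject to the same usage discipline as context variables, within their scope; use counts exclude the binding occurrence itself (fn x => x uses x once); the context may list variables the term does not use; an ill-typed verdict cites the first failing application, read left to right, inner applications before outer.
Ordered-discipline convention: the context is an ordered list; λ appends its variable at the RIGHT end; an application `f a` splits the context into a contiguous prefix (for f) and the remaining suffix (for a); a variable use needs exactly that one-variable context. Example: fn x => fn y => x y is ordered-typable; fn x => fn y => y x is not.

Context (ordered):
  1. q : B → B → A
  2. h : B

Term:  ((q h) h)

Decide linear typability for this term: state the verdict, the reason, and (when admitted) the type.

no — repeated use of h ×2
usage: q: 1, h: 2
use order (left to right): q, h, h
typing: well-typed — term : A
all disciplines: ordered ✗ · linear ✗ · affine ✗ · relevant ✓ · unrestricted ✓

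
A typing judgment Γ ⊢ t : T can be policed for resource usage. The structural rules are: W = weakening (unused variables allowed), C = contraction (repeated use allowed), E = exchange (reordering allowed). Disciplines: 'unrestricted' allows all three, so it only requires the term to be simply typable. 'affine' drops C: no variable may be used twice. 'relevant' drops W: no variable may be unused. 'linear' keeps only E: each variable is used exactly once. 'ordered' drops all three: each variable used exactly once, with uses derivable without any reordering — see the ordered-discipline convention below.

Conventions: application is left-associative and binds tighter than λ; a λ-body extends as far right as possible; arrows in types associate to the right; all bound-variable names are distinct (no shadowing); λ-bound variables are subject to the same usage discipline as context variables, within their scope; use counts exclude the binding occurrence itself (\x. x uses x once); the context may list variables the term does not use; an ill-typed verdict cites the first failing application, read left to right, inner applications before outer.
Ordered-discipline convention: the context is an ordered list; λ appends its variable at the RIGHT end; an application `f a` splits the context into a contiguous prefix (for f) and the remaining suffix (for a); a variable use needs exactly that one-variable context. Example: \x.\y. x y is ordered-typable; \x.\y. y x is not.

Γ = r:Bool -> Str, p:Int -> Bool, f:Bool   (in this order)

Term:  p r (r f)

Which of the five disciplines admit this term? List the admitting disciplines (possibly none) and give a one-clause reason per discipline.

admitted by: none
usage: r: 2×; p: 1×; f: 1×
uses in reading order: p, r, r, f
typing: ill-typed: an application expects Int but receives Bool -> Str
ordered: ✗ — a type mismatch blocks all five
linear: ✗ — the type mismatch rejects it
affine: ✗ — not simply typable
relevant: ✗ — fails simple typing
unrestricted: ✗ — a type mismatch blocks all five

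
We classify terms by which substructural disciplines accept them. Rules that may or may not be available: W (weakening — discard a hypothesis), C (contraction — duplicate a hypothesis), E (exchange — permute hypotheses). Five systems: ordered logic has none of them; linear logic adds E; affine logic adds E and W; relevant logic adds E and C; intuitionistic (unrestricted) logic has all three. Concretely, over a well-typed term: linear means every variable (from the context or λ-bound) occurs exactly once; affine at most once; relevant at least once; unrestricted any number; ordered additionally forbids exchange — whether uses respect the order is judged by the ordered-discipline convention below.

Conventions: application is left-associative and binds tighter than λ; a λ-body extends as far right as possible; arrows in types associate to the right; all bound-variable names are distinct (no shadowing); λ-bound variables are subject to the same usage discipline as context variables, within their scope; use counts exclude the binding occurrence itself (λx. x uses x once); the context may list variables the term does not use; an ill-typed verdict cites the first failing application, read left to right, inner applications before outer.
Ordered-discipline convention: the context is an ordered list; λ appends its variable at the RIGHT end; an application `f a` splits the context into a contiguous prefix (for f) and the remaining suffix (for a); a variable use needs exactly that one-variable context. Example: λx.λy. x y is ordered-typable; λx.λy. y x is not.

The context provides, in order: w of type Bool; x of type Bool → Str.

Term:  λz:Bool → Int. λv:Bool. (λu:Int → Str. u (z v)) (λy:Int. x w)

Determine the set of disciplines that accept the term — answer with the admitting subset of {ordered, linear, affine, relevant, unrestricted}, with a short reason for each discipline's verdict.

admitted by: affine, unrestricted
variable uses: w=1; x=1; z (bound)=1; v (bound)=1; u (bound)=1; y (bound)=0
use order (left to right): u, z, v, x, w
typing: ✓ — (Bool → Int) → Bool → Str
ordered: ✗ — y never used (weakening)
linear: ✗ — y never used (weakening)
affine: ✓ — no duplicate uses among w, x, z, v, u, y
relevant: ✗ — y never used (weakening)
unrestricted: ✓ — simply typable at (Bool → Int) → Bool → Str; W, C, E all held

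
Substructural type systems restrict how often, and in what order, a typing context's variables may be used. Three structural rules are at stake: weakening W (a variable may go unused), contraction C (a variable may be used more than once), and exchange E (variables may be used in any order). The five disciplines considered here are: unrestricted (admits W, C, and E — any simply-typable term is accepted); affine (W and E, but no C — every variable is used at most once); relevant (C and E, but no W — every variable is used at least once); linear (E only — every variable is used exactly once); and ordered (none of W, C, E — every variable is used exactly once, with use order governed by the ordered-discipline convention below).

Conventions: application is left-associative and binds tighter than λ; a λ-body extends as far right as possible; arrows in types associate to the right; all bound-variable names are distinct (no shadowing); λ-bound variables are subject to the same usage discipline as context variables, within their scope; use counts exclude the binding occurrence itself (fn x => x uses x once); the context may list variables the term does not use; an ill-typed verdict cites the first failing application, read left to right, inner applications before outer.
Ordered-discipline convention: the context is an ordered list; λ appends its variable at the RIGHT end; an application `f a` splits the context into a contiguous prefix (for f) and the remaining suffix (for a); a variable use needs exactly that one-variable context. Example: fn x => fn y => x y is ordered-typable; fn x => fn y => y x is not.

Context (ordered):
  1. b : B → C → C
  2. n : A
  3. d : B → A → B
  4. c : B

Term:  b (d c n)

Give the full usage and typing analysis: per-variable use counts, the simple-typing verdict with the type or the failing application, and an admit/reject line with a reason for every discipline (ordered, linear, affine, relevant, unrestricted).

variable uses: b: 1, n: 1, d: 1, c: 1
use order (left to right): b, d, c, n
typing: well-typed — term : C → C
ordered: ✗ — no ordered split (uses run b, d, c, n)
linear: ✓ — b, n, d, c: one use apiece
affine: ✓ — none of b, n, d, c used more than once
relevant: ✓ — b, n, d, c: all used, weakening unneeded
unrestricted: ✓ — well-typed at C → C; no restrictions here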